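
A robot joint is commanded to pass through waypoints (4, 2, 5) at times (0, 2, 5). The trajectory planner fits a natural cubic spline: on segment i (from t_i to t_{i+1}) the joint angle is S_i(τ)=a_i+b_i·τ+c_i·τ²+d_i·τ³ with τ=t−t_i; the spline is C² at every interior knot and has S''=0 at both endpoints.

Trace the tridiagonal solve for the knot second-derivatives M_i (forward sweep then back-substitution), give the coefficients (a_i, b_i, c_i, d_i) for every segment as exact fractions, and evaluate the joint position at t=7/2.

  seg 0: a=4 b=-7/5 c=0 d=1/10
  seg 1: a=2 b=-1/5 c=3/5 d=-1/15
S(7/2) = 113/40

Δ: Δ0=-1, Δ1=1
row 1: diag=10, rhs=12; c'=3/10, d'=6/5
back: M1=6/5
M: M0=0, M1=6/5, M2=0
seg 0: a=4, c=M0/2=0, d=(M1−M0)/(6·2)=1/10, b=Δ0−h0·(2M0+M1)/6=-7/5
seg 1: a=2, c=M1/2=3/5, d=(M2−M1)/(6·3)=-1/15, b=Δ1−h1·(2M1+M2)/6=-1/5
t_q=7/2 → seg 1, τ=3/2; S=2+-1/5·τ+3/5·τ²+-1/15·τ³=113/40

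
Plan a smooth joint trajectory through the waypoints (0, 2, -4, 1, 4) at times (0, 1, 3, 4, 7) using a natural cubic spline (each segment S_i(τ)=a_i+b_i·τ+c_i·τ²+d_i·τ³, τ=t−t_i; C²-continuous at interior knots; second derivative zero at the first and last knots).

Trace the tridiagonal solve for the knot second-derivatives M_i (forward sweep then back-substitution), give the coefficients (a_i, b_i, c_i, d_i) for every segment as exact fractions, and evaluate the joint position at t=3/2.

  seg 0: a=0 b=871/250 c=0 d=-371/250
  seg 1: a=2 b=-121/125 c=-1113/250 d=859/500
  seg 2: a=-4 b=46/25 c=732/125 d=-337/125
  seg 3: a=1 b=683/125 c=-279/125 d=31/125
S(3/2) = 2471/4000

Δ: Δ0=2, Δ1=-3, Δ2=5, Δ3=1
row 1: diag=6, rhs=-30; c'=1/3, d'=-5
row 2: denom=6−2·1/3=16/3; d'=(48−2·-5)/(16/3)=87/8
row 3: denom=8−1·3/16=125/16; d'=(-24−1·87/8)/(125/16)=-558/125
back: M3=-558/125
back: M2=87/8−3/16·-558/125=1464/125
back: M1=-5−1/3·1464/125=-1113/125
M: M0=0, M1=-1113/125, M2=1464/125, M3=-558/125, M4=0
seg 0: a=0, c=M0/2=0, d=(M1−M0)/(6·1)=-371/250, b=Δ0−h0·(2M0+M1)/6=871/250
seg 1: a=2, c=M1/2=-1113/250, d=(M2−M1)/(6·2)=859/500, b=Δ1−h1·(2M1+M2)/6=-121/125
seg 2: a=-4, c=M2/2=732/125, d=(M3−M2)/(6·1)=-337/125, b=Δ2−h2·(2M2+M3)/6=46/25
seg 3: a=1, c=M3/2=-279/125, d=(M4−M3)/(6·3)=31/125, b=Δ3−h3·(2M3+M4)/6=683/125
t_q=3/2 → seg 1, τ=1/2; S=2+-121/125·τ+-1113/250·τ²+859/500·τ³=2471/4000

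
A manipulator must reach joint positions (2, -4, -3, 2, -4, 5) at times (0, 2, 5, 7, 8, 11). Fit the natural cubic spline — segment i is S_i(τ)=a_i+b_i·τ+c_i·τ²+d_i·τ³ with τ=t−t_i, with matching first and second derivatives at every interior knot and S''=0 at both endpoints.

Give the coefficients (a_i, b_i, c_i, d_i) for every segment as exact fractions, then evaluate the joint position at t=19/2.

  seg 0: a=2 b=-13256/3957 c=0 d=1385/15828
  seg 1: a=-4 b=-9101/3957 c=1385/2638 d=8375/71226
  seg 2: a=-3 b=31853/7914 c=6265/3957 d=-1547/1319
  seg 3: a=2 b=-29411/7914 c=-21581/3957 d=8363/2638
  seg 4: a=-4 b=-20234/3957 c=32105/7914 d=-32105/71226
S(19/2) = -85763/21104

Δ: Δ0=-3, Δ1=1/3, Δ2=5/2, Δ3=-6, Δ4=3
row 1: diag=10, rhs=20; c'=3/10, d'=2
row 2: denom=10−3·3/10=91/10; d'=(13−3·2)/(91/10)=10/13
row 3: denom=6−2·20/91=506/91; d'=(-51−2·10/13)/(506/91)=-4781/506
row 4: denom=8−1·91/506=3957/506; d'=(54−1·-4781/506)/(3957/506)=32105/3957
back: M4=32105/3957
back: M3=-4781/506−91/506·32105/3957=-43162/3957
back: M2=10/13−20/91·-43162/3957=12530/3957
back: M1=2−3/10·12530/3957=1385/1319
M: M0=0, M1=1385/1319, M2=12530/3957, M3=-43162/3957, M4=32105/3957, M5=0
seg 0: a=2, c=M0/2=0, d=(M1−M0)/(6·2)=1385/15828, b=Δ0−h0·(2M0+M1)/6=-13256/3957
seg 1: a=-4, c=M1/2=1385/2638, d=(M2−M1)/(6·3)=8375/71226, b=Δ1−h1·(2M1+M2)/6=-9101/3957
seg 2: a=-3, c=M2/2=6265/3957, d=(M3−M2)/(6·2)=-1547/1319, b=Δ2−h2·(2M2+M3)/6=31853/7914
seg 3: a=2, c=M3/2=-21581/3957, d=(M4−M3)/(6·1)=8363/2638, b=Δ3−h3·(2M3+M4)/6=-29411/7914
seg 4: a=-4, c=M4/2=32105/7914, d=(M5−M4)/(6·3)=-32105/71226, b=Δ4−h4·(2M4+M5)/6=-20234/3957
t_q=19/2 → seg 4, τ=3/2; S=-4+-20234/3957·τ+32105/7914·τ²+-32105/71226·τ³=-85763/21104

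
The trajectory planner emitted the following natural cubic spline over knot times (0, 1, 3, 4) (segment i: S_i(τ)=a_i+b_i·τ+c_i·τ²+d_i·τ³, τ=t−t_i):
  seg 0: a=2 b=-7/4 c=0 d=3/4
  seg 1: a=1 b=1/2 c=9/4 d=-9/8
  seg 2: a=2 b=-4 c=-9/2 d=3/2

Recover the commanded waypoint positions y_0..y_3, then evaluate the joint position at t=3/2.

y_0 = S_0(0) = a_0 = 2
y_1 = S_1(0) = a_1 = 1
y_2 = S_2(0) = a_2 = 2
y_3 = S_2(1) = -5
t_q=3/2 is in segment 1 (τ=1/2); S_1(τ)=107/64

y_0=2 y_1=1 y_2=2 y_3=-5
S(3/2) = 107/64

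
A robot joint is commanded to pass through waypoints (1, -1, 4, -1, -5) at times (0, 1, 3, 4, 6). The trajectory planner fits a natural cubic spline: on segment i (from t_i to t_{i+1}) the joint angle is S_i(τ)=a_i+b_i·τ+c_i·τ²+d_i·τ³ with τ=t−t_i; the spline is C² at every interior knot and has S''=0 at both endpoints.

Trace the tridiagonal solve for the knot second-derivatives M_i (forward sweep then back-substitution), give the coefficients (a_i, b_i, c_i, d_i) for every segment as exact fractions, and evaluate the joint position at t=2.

Δ: Δ0=-2, Δ1=5/2, Δ2=-5, Δ3=-2
row 1: diag=6, rhs=27; c'=1/3, d'=9/2
row 2: denom=6−2·1/3=16/3; d'=(-45−2·9/2)/(16/3)=-81/8
row 3: denom=6−1·3/16=93/16; d'=(18−1·-81/8)/(93/16)=150/31
back: M3=150/31
back: M2=-81/8−3/16·150/31=-342/31
back: M1=9/2−1/3·-342/31=507/62
M: M0=0, M1=507/62, M2=-342/31, M3=150/31, M4=0
seg 0: a=1, c=M0/2=0, d=(M1−M0)/(6·1)=169/124, b=Δ0−h0·(2M0+M1)/6=-417/124
seg 1: a=-1, c=M1/2=507/124, d=(M2−M1)/(6·2)=-397/248, b=Δ1−h1·(2M1+M2)/6=45/62
seg 2: a=4, c=M2/2=-171/31, d=(M3−M2)/(6·1)=82/31, b=Δ2−h2·(2M2+M3)/6=-66/31
seg 3: a=-1, c=M3/2=75/31, d=(M4−M3)/(6·2)=-25/62, b=Δ3−h3·(2M3+M4)/6=-162/31
t_q=2 → seg 1, τ=1; S=-1+45/62·τ+507/124·τ²+-397/248·τ³=549/248

  seg 0: a=1 b=-417/124 c=0 d=169/124
  seg 1: a=-1 b=45/62 c=507/124 d=-397/248
  seg 2: a=4 b=-66/31 c=-171/31 d=82/31
  seg 3: a=-1 b=-162/31 c=75/31 d=-25/62
S(2) = 549/248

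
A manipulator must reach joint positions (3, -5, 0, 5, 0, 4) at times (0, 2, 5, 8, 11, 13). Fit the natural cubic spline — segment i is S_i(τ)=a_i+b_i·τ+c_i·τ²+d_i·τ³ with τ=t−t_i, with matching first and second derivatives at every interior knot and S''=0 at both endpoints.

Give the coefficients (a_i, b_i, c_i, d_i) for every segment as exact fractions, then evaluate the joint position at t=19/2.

  seg 0: a=3 b=-19654/3807 c=0 d=2213/7614
  seg 1: a=-5 b=-6376/3807 c=2213/1269 d=-7196/34263
  seg 2: a=0 b=11870/3807 c=-557/3807 d=-82/729
  seg 3: a=5 b=-3034/3807 c=-4411/3807 d=9922/34263
  seg 4: a=0 b=266/3807 c=1837/1269 d=-1837/7614
S(19/2) = 920/423

Δ: Δ0=-4, Δ1=5/3, Δ2=5/3, Δ3=-5/3, Δ4=2
row 1: diag=10, rhs=34; c'=3/10, d'=17/5
row 2: denom=12−3·3/10=111/10; d'=(0−3·17/5)/(111/10)=-34/37
row 3: denom=12−3·10/37=414/37; d'=(-20−3·-34/37)/(414/37)=-319/207
row 4: denom=10−3·37/138=423/46; d'=(22−3·-319/207)/(423/46)=3674/1269
back: M4=3674/1269
back: M3=-319/207−37/138·3674/1269=-8822/3807
back: M2=-34/37−10/37·-8822/3807=-1114/3807
back: M1=17/5−3/10·-1114/3807=4426/1269
M: M0=0, M1=4426/1269, M2=-1114/3807, M3=-8822/3807, M4=3674/1269, M5=0
seg 0: a=3, c=M0/2=0, d=(M1−M0)/(6·2)=2213/7614, b=Δ0−h0·(2M0+M1)/6=-19654/3807
seg 1: a=-5, c=M1/2=2213/1269, d=(M2−M1)/(6·3)=-7196/34263, b=Δ1−h1·(2M1+M2)/6=-6376/3807
seg 2: a=0, c=M2/2=-557/3807, d=(M3−M2)/(6·3)=-82/729, b=Δ2−h2·(2M2+M3)/6=11870/3807
seg 3: a=5, c=M3/2=-4411/3807, d=(M4−M3)/(6·3)=9922/34263, b=Δ3−h3·(2M3+M4)/6=-3034/3807
seg 4: a=0, c=M4/2=1837/1269, d=(M5−M4)/(6·2)=-1837/7614, b=Δ4−h4·(2M4+M5)/6=266/3807
t_q=19/2 → seg 3, τ=3/2; S=5+-3034/3807·τ+-4411/3807·τ²+9922/34263·τ³=920/423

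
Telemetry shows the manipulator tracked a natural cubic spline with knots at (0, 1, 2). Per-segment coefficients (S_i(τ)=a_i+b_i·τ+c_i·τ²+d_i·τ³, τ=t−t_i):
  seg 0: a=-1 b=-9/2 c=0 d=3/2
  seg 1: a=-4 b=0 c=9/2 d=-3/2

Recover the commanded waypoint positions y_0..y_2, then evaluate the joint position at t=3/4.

y_0 = S_0(0) = a_0 = -1
y_1 = S_1(0) = a_1 = -4
y_2 = S_1(1) = -1
t_q=3/4 is in segment 0 (τ=3/4); S_0(τ)=-479/128

y_0=-1 y_1=-4 y_2=-1
S(3/4) = -479/128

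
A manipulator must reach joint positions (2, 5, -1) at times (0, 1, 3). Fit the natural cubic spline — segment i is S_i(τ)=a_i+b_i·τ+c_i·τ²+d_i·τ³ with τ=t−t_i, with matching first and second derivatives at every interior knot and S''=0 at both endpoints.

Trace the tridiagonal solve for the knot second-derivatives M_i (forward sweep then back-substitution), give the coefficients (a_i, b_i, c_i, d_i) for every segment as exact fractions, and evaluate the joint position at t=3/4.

  seg 0: a=2 b=4 c=0 d=-1
  seg 1: a=5 b=1 c=-3 d=1/2
S(3/4) = 293/64

Δ: Δ0=3, Δ1=-3
row 1: diag=6, rhs=-36; c'=1/3, d'=-6
back: M1=-6
M: M0=0, M1=-6, M2=0
seg 0: a=2, c=M0/2=0, d=(M1−M0)/(6·1)=-1, b=Δ0−h0·(2M0+M1)/6=4
seg 1: a=5, c=M1/2=-3, d=(M2−M1)/(6·2)=1/2, b=Δ1−h1·(2M1+M2)/6=1
t_q=3/4 → seg 0, τ=3/4; S=2+4·τ+0·τ²+-1·τ³=293/64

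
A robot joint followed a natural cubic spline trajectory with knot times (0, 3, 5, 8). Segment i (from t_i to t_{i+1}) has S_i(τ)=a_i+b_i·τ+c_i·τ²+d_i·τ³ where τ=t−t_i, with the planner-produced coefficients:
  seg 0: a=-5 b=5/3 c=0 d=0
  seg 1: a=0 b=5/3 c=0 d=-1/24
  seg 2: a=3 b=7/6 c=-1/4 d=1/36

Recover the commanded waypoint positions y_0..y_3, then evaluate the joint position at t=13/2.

y_0=-5 y_1=0 y_2=3 y_3=5
S(13/2) = 137/32

y_0 = S_0(0) = a_0 = -5
y_1 = S_1(0) = a_1 = 0
y_2 = S_2(0) = a_2 = 3
y_3 = S_2(3) = 5
t_q=13/2 is in segment 2 (τ=3/2); S_2(τ)=137/32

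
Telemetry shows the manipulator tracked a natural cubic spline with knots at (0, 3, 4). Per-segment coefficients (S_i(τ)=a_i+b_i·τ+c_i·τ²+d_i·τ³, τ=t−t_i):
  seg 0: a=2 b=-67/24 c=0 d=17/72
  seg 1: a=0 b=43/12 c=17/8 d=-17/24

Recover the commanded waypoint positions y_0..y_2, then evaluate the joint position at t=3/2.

y_0 = S_0(0) = a_0 = 2
y_1 = S_1(0) = a_1 = 0
y_2 = S_1(1) = 5
t_q=3/2 is in segment 0 (τ=3/2); S_0(τ)=-89/64

y_0=2 y_1=0 y_2=5
S(3/2) = -89/64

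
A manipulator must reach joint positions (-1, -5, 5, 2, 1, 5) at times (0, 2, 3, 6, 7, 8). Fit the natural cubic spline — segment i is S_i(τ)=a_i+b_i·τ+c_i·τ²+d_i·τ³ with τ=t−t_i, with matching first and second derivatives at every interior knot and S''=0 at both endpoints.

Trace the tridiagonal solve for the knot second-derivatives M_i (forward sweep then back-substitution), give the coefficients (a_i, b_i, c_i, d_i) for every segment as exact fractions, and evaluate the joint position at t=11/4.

  seg 0: a=-1 b=-8222/1241 c=0 d=1435/1241
  seg 1: a=-5 b=8998/1241 c=8610/1241 d=-5198/1241
  seg 2: a=5 b=10624/1241 c=-6984/1241 d=3029/3723
  seg 3: a=2 b=-4019/1241 c=2103/1241 d=675/1241
  seg 4: a=1 b=2212/1241 c=4128/1241 d=-1376/1241
S(11/4) = 102199/39712

Δ: Δ0=-2, Δ1=10, Δ2=-1, Δ3=-1, Δ4=4
row 1: diag=6, rhs=72; c'=1/6, d'=12
row 2: denom=8−1·1/6=47/6; d'=(-66−1·12)/(47/6)=-468/47
row 3: denom=8−3·18/47=322/47; d'=(0−3·-468/47)/(322/47)=702/161
row 4: denom=4−1·47/322=1241/322; d'=(30−1·702/161)/(1241/322)=8256/1241
back: M4=8256/1241
back: M3=702/161−47/322·8256/1241=4206/1241
back: M2=-468/47−18/47·4206/1241=-13968/1241
back: M1=12−1/6·-13968/1241=17220/1241
M: M0=0, M1=17220/1241, M2=-13968/1241, M3=4206/1241, M4=8256/1241, M5=0
seg 0: a=-1, c=M0/2=0, d=(M1−M0)/(6·2)=1435/1241, b=Δ0−h0·(2M0+M1)/6=-8222/1241
seg 1: a=-5, c=M1/2=8610/1241, d=(M2−M1)/(6·1)=-5198/1241, b=Δ1−h1·(2M1+M2)/6=8998/1241
seg 2: a=5, c=M2/2=-6984/1241, d=(M3−M2)/(6·3)=3029/3723, b=Δ2−h2·(2M2+M3)/6=10624/1241
seg 3: a=2, c=M3/2=2103/1241, d=(M4−M3)/(6·1)=675/1241, b=Δ3−h3·(2M3+M4)/6=-4019/1241
seg 4: a=1, c=M4/2=4128/1241, d=(M5−M4)/(6·1)=-1376/1241, b=Δ4−h4·(2M4+M5)/6=2212/1241
t_q=11/4 → seg 1, τ=3/4; S=-5+8998/1241·τ+8610/1241·τ²+-5198/1241·τ³=102199/39712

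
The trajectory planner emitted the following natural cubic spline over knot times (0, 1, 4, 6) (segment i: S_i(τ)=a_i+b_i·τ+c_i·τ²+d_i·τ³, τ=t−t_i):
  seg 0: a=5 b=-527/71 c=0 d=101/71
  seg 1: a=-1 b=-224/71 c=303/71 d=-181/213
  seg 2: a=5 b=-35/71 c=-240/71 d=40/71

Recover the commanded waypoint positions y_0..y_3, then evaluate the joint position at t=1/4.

y_0 = S_0(0) = a_0 = 5
y_1 = S_1(0) = a_1 = -1
y_2 = S_2(0) = a_2 = 5
y_3 = S_2(2) = -5
t_q=1/4 is in segment 0 (τ=1/4); S_0(τ)=14389/4544

y_0=5 y_1=-1 y_2=5 y_3=-5
S(1/4) = 14389/4544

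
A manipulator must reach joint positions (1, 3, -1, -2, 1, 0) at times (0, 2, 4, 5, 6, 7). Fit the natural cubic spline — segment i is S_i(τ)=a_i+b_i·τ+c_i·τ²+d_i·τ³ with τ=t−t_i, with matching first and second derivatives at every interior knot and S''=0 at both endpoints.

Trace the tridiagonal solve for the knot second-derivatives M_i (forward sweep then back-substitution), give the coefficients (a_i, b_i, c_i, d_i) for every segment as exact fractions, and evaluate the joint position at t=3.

  seg 0: a=1 b=281/157 c=0 d=-31/157
  seg 1: a=3 b=-91/157 c=-186/157 d=149/628
  seg 2: a=-1 b=-388/157 c=75/314 d=387/314
  seg 3: a=-2 b=535/314 c=618/157 d=-829/314
  seg 4: a=1 b=260/157 c=-1251/314 d=417/314
S(3) = 925/628

Δ: Δ0=1, Δ1=-2, Δ2=-1, Δ3=3, Δ4=-1
row 1: diag=8, rhs=-18; c'=1/4, d'=-9/4
row 2: denom=6−2·1/4=11/2; d'=(6−2·-9/4)/(11/2)=21/11
row 3: denom=4−1·2/11=42/11; d'=(24−1·21/11)/(42/11)=81/14
row 4: denom=4−1·11/42=157/42; d'=(-24−1·81/14)/(157/42)=-1251/157
back: M4=-1251/157
back: M3=81/14−11/42·-1251/157=1236/157
back: M2=21/11−2/11·1236/157=75/157
back: M1=-9/4−1/4·75/157=-372/157
M: M0=0, M1=-372/157, M2=75/157, M3=1236/157, M4=-1251/157, M5=0
seg 0: a=1, c=M0/2=0, d=(M1−M0)/(6·2)=-31/157, b=Δ0−h0·(2M0+M1)/6=281/157
seg 1: a=3, c=M1/2=-186/157, d=(M2−M1)/(6·2)=149/628, b=Δ1−h1·(2M1+M2)/6=-91/157
seg 2: a=-1, c=M2/2=75/314, d=(M3−M2)/(6·1)=387/314, b=Δ2−h2·(2M2+M3)/6=-388/157
seg 3: a=-2, c=M3/2=618/157, d=(M4−M3)/(6·1)=-829/314, b=Δ3−h3·(2M3+M4)/6=535/314
seg 4: a=1, c=M4/2=-1251/314, d=(M5−M4)/(6·1)=417/314, b=Δ4−h4·(2M4+M5)/6=260/157
t_q=3 → seg 1, τ=1; S=3+-91/157·τ+-186/157·τ²+149/628·τ³=925/628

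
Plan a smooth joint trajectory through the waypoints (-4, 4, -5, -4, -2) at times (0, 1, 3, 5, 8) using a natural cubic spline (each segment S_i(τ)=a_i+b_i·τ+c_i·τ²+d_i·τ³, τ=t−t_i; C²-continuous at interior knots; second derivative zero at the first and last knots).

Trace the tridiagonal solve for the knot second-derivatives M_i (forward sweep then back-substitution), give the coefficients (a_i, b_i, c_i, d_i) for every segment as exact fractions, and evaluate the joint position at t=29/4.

Δ: Δ0=8, Δ1=-9/2, Δ2=1/2, Δ3=2/3
row 1: diag=6, rhs=-75; c'=1/3, d'=-25/2
row 2: denom=8−2·1/3=22/3; d'=(30−2·-25/2)/(22/3)=15/2
row 3: denom=10−2·3/11=104/11; d'=(1−2·15/2)/(104/11)=-77/52
back: M3=-77/52
back: M2=15/2−3/11·-77/52=411/52
back: M1=-25/2−1/3·411/52=-787/52
M: M0=0, M1=-787/52, M2=411/52, M3=-77/52, M4=0
seg 0: a=-4, c=M0/2=0, d=(M1−M0)/(6·1)=-787/312, b=Δ0−h0·(2M0+M1)/6=3283/312
seg 1: a=4, c=M1/2=-787/104, d=(M2−M1)/(6·2)=599/312, b=Δ1−h1·(2M1+M2)/6=461/156
seg 2: a=-5, c=M2/2=411/104, d=(M3−M2)/(6·2)=-61/78, b=Δ2−h2·(2M2+M3)/6=-667/156
seg 3: a=-4, c=M3/2=-77/104, d=(M4−M3)/(6·3)=77/936, b=Δ3−h3·(2M3+M4)/6=335/156
t_q=29/4 → seg 3, τ=9/4; S=-4+335/156·τ+-77/104·τ²+77/936·τ³=-13175/6656

  seg 0: a=-4 b=3283/312 c=0 d=-787/312
  seg 1: a=4 b=461/156 c=-787/104 d=599/312
  seg 2: a=-5 b=-667/156 c=411/104 d=-61/78
  seg 3: a=-4 b=335/156 c=-77/104 d=77/936
S(29/4) = -13175/6656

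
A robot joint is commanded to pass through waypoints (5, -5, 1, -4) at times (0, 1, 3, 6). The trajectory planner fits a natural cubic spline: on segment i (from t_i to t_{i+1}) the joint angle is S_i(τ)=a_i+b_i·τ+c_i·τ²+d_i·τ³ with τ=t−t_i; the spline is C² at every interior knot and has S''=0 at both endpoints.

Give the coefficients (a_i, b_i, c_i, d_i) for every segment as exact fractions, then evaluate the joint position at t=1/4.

Δ: Δ0=-10, Δ1=3, Δ2=-5/3
row 1: diag=6, rhs=78; c'=1/3, d'=13
row 2: denom=10−2·1/3=28/3; d'=(-28−2·13)/(28/3)=-81/14
back: M2=-81/14
back: M1=13−1/3·-81/14=209/14
M: M0=0, M1=209/14, M2=-81/14, M3=0
seg 0: a=5, c=M0/2=0, d=(M1−M0)/(6·1)=209/84, b=Δ0−h0·(2M0+M1)/6=-1049/84
seg 1: a=-5, c=M1/2=209/28, d=(M2−M1)/(6·2)=-145/84, b=Δ1−h1·(2M1+M2)/6=-211/42
seg 2: a=1, c=M2/2=-81/28, d=(M3−M2)/(6·3)=9/28, b=Δ2−h2·(2M2+M3)/6=173/42
t_q=1/4 → seg 0, τ=1/4; S=5+-1049/84·τ+0·τ²+209/84·τ³=3435/1792

  seg 0: a=5 b=-1049/84 c=0 d=209/84
  seg 1: a=-5 b=-211/42 c=209/28 d=-145/84
  seg 2: a=1 b=173/42 c=-81/28 d=9/28
S(1/4) = 3435/1792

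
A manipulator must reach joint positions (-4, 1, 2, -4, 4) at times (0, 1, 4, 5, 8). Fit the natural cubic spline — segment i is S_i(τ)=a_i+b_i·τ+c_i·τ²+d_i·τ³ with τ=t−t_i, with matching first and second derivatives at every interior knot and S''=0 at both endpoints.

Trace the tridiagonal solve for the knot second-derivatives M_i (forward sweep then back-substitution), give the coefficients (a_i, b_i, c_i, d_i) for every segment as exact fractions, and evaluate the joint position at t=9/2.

  seg 0: a=-4 b=569/108 c=0 d=-29/108
  seg 1: a=1 b=241/54 c=-29/36 d=-185/972
  seg 2: a=2 b=-595/108 c=-68/27 d=73/36
  seg 3: a=-4 b=-241/54 c=385/108 d=-385/972
S(9/2) = -977/864

Δ: Δ0=5, Δ1=1/3, Δ2=-6, Δ3=8/3
row 1: diag=8, rhs=-28; c'=3/8, d'=-7/2
row 2: denom=8−3·3/8=55/8; d'=(-38−3·-7/2)/(55/8)=-4
row 3: denom=8−1·8/55=432/55; d'=(52−1·-4)/(432/55)=385/54
back: M3=385/54
back: M2=-4−8/55·385/54=-136/27
back: M1=-7/2−3/8·-136/27=-29/18
M: M0=0, M1=-29/18, M2=-136/27, M3=385/54, M4=0
seg 0: a=-4, c=M0/2=0, d=(M1−M0)/(6·1)=-29/108, b=Δ0−h0·(2M0+M1)/6=569/108
seg 1: a=1, c=M1/2=-29/36, d=(M2−M1)/(6·3)=-185/972, b=Δ1−h1·(2M1+M2)/6=241/54
seg 2: a=2, c=M2/2=-68/27, d=(M3−M2)/(6·1)=73/36, b=Δ2−h2·(2M2+M3)/6=-595/108
seg 3: a=-4, c=M3/2=385/108, d=(M4−M3)/(6·3)=-385/972, b=Δ3−h3·(2M3+M4)/6=-241/54
t_q=9/2 → seg 2, τ=1/2; S=2+-595/108·τ+-68/27·τ²+73/36·τ³=-977/864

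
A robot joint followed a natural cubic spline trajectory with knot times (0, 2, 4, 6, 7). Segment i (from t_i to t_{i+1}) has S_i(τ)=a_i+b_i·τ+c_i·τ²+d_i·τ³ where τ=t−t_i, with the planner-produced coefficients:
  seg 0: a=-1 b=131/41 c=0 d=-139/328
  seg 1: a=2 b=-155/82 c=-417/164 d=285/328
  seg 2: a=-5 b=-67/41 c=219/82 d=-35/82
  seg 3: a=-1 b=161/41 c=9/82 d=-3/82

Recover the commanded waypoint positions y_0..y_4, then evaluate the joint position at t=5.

y_0=-1 y_1=2 y_2=-5 y_3=-1 y_4=3
S(5) = -180/41

y_0 = S_0(0) = a_0 = -1
y_1 = S_1(0) = a_1 = 2
y_2 = S_2(0) = a_2 = -5
y_3 = S_3(0) = a_3 = -1
y_4 = S_3(1) = 3
t_q=5 is in segment 2 (τ=1); S_2(τ)=-180/41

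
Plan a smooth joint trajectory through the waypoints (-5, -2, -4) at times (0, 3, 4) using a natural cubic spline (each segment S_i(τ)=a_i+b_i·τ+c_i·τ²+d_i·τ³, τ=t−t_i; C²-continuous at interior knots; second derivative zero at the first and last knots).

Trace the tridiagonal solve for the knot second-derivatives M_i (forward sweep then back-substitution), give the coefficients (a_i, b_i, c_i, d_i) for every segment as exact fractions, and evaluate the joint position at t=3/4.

Δ: Δ0=1, Δ1=-2
row 1: diag=8, rhs=-18; c'=1/8, d'=-9/4
back: M1=-9/4
M: M0=0, M1=-9/4, M2=0
seg 0: a=-5, c=M0/2=0, d=(M1−M0)/(6·3)=-1/8, b=Δ0−h0·(2M0+M1)/6=17/8
seg 1: a=-2, c=M1/2=-9/8, d=(M2−M1)/(6·1)=3/8, b=Δ1−h1·(2M1+M2)/6=-5/4
t_q=3/4 → seg 0, τ=3/4; S=-5+17/8·τ+0·τ²+-1/8·τ³=-1771/512

  seg 0: a=-5 b=17/8 c=0 d=-1/8
  seg 1: a=-2 b=-5/4 c=-9/8 d=3/8
S(3/4) = -1771/512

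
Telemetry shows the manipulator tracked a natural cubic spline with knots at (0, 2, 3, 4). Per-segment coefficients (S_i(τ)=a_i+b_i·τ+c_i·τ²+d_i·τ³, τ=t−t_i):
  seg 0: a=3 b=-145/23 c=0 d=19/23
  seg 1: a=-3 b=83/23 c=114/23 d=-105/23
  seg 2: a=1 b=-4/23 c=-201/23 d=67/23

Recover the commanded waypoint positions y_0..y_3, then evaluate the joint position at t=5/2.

y_0 = S_0(0) = a_0 = 3
y_1 = S_1(0) = a_1 = -3
y_2 = S_2(0) = a_2 = 1
y_3 = S_2(1) = -5
t_q=5/2 is in segment 1 (τ=1/2); S_1(τ)=-97/184

y_0=3 y_1=-3 y_2=1 y_3=-5
S(5/2) = -97/184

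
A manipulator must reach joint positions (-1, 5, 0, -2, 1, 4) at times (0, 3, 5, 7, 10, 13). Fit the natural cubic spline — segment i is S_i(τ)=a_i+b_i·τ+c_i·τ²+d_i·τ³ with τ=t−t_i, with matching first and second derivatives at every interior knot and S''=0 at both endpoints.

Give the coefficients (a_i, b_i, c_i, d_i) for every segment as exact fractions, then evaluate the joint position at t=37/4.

  seg 0: a=-1 b=239/68 c=0 d=-103/612
  seg 1: a=5 b=-35/34 c=-103/68 d=53/136
  seg 2: a=0 b=-41/17 c=14/17 d=-1/17
  seg 3: a=-2 b=3/17 c=8/17 d=-10/153
  seg 4: a=1 b=21/17 c=-2/17 d=2/153
S(37/4) = 19/544

Δ: Δ0=2, Δ1=-5/2, Δ2=-1, Δ3=1, Δ4=1
row 1: diag=10, rhs=-27; c'=1/5, d'=-27/10
row 2: denom=8−2·1/5=38/5; d'=(9−2·-27/10)/(38/5)=36/19
row 3: denom=10−2·5/19=180/19; d'=(12−2·36/19)/(180/19)=13/15
row 4: denom=12−3·19/60=221/20; d'=(0−3·13/15)/(221/20)=-4/17
back: M4=-4/17
back: M3=13/15−19/60·-4/17=16/17
back: M2=36/19−5/19·16/17=28/17
back: M1=-27/10−1/5·28/17=-103/34
M: M0=0, M1=-103/34, M2=28/17, M3=16/17, M4=-4/17, M5=0
seg 0: a=-1, c=M0/2=0, d=(M1−M0)/(6·3)=-103/612, b=Δ0−h0·(2M0+M1)/6=239/68
seg 1: a=5, c=M1/2=-103/68, d=(M2−M1)/(6·2)=53/136, b=Δ1−h1·(2M1+M2)/6=-35/34
seg 2: a=0, c=M2/2=14/17, d=(M3−M2)/(6·2)=-1/17, b=Δ2−h2·(2M2+M3)/6=-41/17
seg 3: a=-2, c=M3/2=8/17, d=(M4−M3)/(6·3)=-10/153, b=Δ3−h3·(2M3+M4)/6=3/17
seg 4: a=1, c=M4/2=-2/17, d=(M5−M4)/(6·3)=2/153, b=Δ4−h4·(2M4+M5)/6=21/17
t_q=37/4 → seg 3, τ=9/4; S=-2+3/17·τ+8/17·τ²+-10/153·τ³=19/544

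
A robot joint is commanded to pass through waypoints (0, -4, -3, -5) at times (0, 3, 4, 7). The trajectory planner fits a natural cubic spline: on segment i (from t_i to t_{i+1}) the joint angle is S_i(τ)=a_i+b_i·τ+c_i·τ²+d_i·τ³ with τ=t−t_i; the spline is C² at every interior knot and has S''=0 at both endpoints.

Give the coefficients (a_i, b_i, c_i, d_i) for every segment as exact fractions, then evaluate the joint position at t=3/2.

Δ: Δ0=-4/3, Δ1=1, Δ2=-2/3
row 1: diag=8, rhs=14; c'=1/8, d'=7/4
row 2: denom=8−1·1/8=63/8; d'=(-10−1·7/4)/(63/8)=-94/63
back: M2=-94/63
back: M1=7/4−1/8·-94/63=122/63
M: M0=0, M1=122/63, M2=-94/63, M3=0
seg 0: a=0, c=M0/2=0, d=(M1−M0)/(6·3)=61/567, b=Δ0−h0·(2M0+M1)/6=-145/63
seg 1: a=-4, c=M1/2=61/63, d=(M2−M1)/(6·1)=-4/7, b=Δ1−h1·(2M1+M2)/6=38/63
seg 2: a=-3, c=M2/2=-47/63, d=(M3−M2)/(6·3)=47/567, b=Δ2−h2·(2M2+M3)/6=52/63
t_q=3/2 → seg 0, τ=3/2; S=0+-145/63·τ+0·τ²+61/567·τ³=-173/56

  seg 0: a=0 b=-145/63 c=0 d=61/567
  seg 1: a=-4 b=38/63 c=61/63 d=-4/7
  seg 2: a=-3 b=52/63 c=-47/63 d=47/567
S(3/2) = -173/56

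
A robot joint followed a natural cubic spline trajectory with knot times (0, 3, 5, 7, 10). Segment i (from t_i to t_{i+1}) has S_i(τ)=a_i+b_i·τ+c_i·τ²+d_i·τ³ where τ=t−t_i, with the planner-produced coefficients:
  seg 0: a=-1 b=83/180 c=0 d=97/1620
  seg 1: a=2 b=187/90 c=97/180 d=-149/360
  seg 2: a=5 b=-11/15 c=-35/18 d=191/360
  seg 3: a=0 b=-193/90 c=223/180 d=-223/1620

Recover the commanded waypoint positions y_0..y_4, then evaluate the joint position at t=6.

y_0=-1 y_1=2 y_2=5 y_3=0 y_4=1
S(6) = 1027/360

y_0 = S_0(0) = a_0 = -1
y_1 = S_1(0) = a_1 = 2
y_2 = S_2(0) = a_2 = 5
y_3 = S_3(0) = a_3 = 0
y_4 = S_3(3) = 1
t_q=6 is in segment 2 (τ=1); S_2(τ)=1027/360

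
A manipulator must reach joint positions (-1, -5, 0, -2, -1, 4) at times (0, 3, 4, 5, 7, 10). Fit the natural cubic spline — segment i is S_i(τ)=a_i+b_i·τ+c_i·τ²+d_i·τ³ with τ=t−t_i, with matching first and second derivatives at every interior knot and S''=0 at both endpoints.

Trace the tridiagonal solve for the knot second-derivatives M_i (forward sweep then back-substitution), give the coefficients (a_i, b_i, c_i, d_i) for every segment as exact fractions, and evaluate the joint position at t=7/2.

Δ: Δ0=-4/3, Δ1=5, Δ2=-2, Δ3=1/2, Δ4=5/3
row 1: diag=8, rhs=38; c'=1/8, d'=19/4
row 2: denom=4−1·1/8=31/8; d'=(-42−1·19/4)/(31/8)=-374/31
row 3: denom=6−1·8/31=178/31; d'=(15−1·-374/31)/(178/31)=839/178
row 4: denom=10−2·31/89=828/89; d'=(7−2·839/178)/(828/89)=-6/23
back: M4=-6/23
back: M3=839/178−31/89·-6/23=221/46
back: M2=-374/31−8/31·221/46=-306/23
back: M1=19/4−1/8·-306/23=295/46
M: M0=0, M1=295/46, M2=-306/23, M3=221/46, M4=-6/23, M5=0
seg 0: a=-1, c=M0/2=0, d=(M1−M0)/(6·3)=295/828, b=Δ0−h0·(2M0+M1)/6=-1253/276
seg 1: a=-5, c=M1/2=295/92, d=(M2−M1)/(6·1)=-907/276, b=Δ1−h1·(2M1+M2)/6=701/138
seg 2: a=0, c=M2/2=-153/23, d=(M3−M2)/(6·1)=833/276, b=Δ2−h2·(2M2+M3)/6=451/276
seg 3: a=-2, c=M3/2=221/92, d=(M4−M3)/(6·2)=-233/552, b=Δ3−h3·(2M3+M4)/6=-361/138
seg 4: a=-1, c=M4/2=-3/23, d=(M5−M4)/(6·3)=1/69, b=Δ4−h4·(2M4+M5)/6=133/69
t_q=7/2 → seg 1, τ=1/2; S=-5+701/138·τ+295/92·τ²+-907/276·τ³=-1523/736

  seg 0: a=-1 b=-1253/276 c=0 d=295/828
  seg 1: a=-5 b=701/138 c=295/92 d=-907/276
  seg 2: a=0 b=451/276 c=-153/23 d=833/276
  seg 3: a=-2 b=-361/138 c=221/92 d=-233/552
  seg 4: a=-1 b=133/69 c=-3/23 d=1/69
S(7/2) = -1523/736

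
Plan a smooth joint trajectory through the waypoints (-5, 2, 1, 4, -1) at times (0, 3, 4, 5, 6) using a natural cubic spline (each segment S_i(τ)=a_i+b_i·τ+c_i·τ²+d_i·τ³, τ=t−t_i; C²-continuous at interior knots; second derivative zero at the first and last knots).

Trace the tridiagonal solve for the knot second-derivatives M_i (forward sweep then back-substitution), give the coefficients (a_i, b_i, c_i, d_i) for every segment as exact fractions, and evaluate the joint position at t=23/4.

  seg 0: a=-5 b=739/174 c=0 d=-37/174
  seg 1: a=2 b=-130/87 c=-111/58 d=419/174
  seg 2: a=1 b=331/174 c=154/29 d=-733/174
  seg 3: a=4 b=-10/87 c=-425/58 d=425/174
S(23/4) = 3053/3712

Δ: Δ0=7/3, Δ1=-1, Δ2=3, Δ3=-5
row 1: diag=8, rhs=-20; c'=1/8, d'=-5/2
row 2: denom=4−1·1/8=31/8; d'=(24−1·-5/2)/(31/8)=212/31
row 3: denom=4−1·8/31=116/31; d'=(-48−1·212/31)/(116/31)=-425/29
back: M3=-425/29
back: M2=212/31−8/31·-425/29=308/29
back: M1=-5/2−1/8·308/29=-111/29
M: M0=0, M1=-111/29, M2=308/29, M3=-425/29, M4=0
seg 0: a=-5, c=M0/2=0, d=(M1−M0)/(6·3)=-37/174, b=Δ0−h0·(2M0+M1)/6=739/174
seg 1: a=2, c=M1/2=-111/58, d=(M2−M1)/(6·1)=419/174, b=Δ1−h1·(2M1+M2)/6=-130/87
seg 2: a=1, c=M2/2=154/29, d=(M3−M2)/(6·1)=-733/174, b=Δ2−h2·(2M2+M3)/6=331/174
seg 3: a=4, c=M3/2=-425/58, d=(M4−M3)/(6·1)=425/174, b=Δ3−h3·(2M3+M4)/6=-10/87
t_q=23/4 → seg 3, τ=3/4; S=4+-10/87·τ+-425/58·τ²+425/174·τ³=3053/3712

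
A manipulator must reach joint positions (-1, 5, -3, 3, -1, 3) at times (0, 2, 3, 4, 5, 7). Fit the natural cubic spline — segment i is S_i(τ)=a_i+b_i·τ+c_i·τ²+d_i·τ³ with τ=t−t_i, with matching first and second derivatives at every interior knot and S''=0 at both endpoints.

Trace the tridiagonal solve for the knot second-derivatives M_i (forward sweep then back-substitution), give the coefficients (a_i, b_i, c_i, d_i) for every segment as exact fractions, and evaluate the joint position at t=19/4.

Δ: Δ0=3, Δ1=-8, Δ2=6, Δ3=-4, Δ4=2
row 1: diag=6, rhs=-66; c'=1/6, d'=-11
row 2: denom=4−1·1/6=23/6; d'=(84−1·-11)/(23/6)=570/23
row 3: denom=4−1·6/23=86/23; d'=(-60−1·570/23)/(86/23)=-975/43
row 4: denom=6−1·23/86=493/86; d'=(36−1·-975/43)/(493/86)=174/17
back: M4=174/17
back: M3=-975/43−23/86·174/17=-432/17
back: M2=570/23−6/23·-432/17=534/17
back: M1=-11−1/6·534/17=-276/17
M: M0=0, M1=-276/17, M2=534/17, M3=-432/17, M4=174/17, M5=0
seg 0: a=-1, c=M0/2=0, d=(M1−M0)/(6·2)=-23/17, b=Δ0−h0·(2M0+M1)/6=143/17
seg 1: a=5, c=M1/2=-138/17, d=(M2−M1)/(6·1)=135/17, b=Δ1−h1·(2M1+M2)/6=-133/17
seg 2: a=-3, c=M2/2=267/17, d=(M3−M2)/(6·1)=-161/17, b=Δ2−h2·(2M2+M3)/6=-4/17
seg 3: a=3, c=M3/2=-216/17, d=(M4−M3)/(6·1)=101/17, b=Δ3−h3·(2M3+M4)/6=47/17
seg 4: a=-1, c=M4/2=87/17, d=(M5−M4)/(6·2)=-29/34, b=Δ4−h4·(2M4+M5)/6=-82/17
t_q=19/4 → seg 3, τ=3/4; S=3+47/17·τ+-216/17·τ²+101/17·τ³=471/1088

  seg 0: a=-1 b=143/17 c=0 d=-23/17
  seg 1: a=5 b=-133/17 c=-138/17 d=135/17
  seg 2: a=-3 b=-4/17 c=267/17 d=-161/17
  seg 3: a=3 b=47/17 c=-216/17 d=101/17
  seg 4: a=-1 b=-82/17 c=87/17 d=-29/34
S(19/4) = 471/1088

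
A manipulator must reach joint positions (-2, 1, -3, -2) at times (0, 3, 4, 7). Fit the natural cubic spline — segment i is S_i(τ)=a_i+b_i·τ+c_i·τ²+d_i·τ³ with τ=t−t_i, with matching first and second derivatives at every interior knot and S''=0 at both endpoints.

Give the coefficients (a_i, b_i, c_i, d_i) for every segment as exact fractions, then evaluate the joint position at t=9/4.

Δ: Δ0=1, Δ1=-4, Δ2=1/3
row 1: diag=8, rhs=-30; c'=1/8, d'=-15/4
row 2: denom=8−1·1/8=63/8; d'=(26−1·-15/4)/(63/8)=34/9
back: M2=34/9
back: M1=-15/4−1/8·34/9=-38/9
M: M0=0, M1=-38/9, M2=34/9, M3=0
seg 0: a=-2, c=M0/2=0, d=(M1−M0)/(6·3)=-19/81, b=Δ0−h0·(2M0+M1)/6=28/9
seg 1: a=1, c=M1/2=-19/9, d=(M2−M1)/(6·1)=4/3, b=Δ1−h1·(2M1+M2)/6=-29/9
seg 2: a=-3, c=M2/2=17/9, d=(M3−M2)/(6·3)=-17/81, b=Δ2−h2·(2M2+M3)/6=-31/9
t_q=9/4 → seg 0, τ=9/4; S=-2+28/9·τ+0·τ²+-19/81·τ³=149/64

  seg 0: a=-2 b=28/9 c=0 d=-19/81
  seg 1: a=1 b=-29/9 c=-19/9 d=4/3
  seg 2: a=-3 b=-31/9 c=17/9 d=-17/81
S(9/4) = 149/64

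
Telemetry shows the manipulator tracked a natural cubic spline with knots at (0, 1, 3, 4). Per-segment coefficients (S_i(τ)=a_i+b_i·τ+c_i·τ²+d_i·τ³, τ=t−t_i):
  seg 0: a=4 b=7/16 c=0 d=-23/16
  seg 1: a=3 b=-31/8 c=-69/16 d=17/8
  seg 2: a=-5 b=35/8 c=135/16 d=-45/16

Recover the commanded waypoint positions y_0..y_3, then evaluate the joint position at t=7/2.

y_0 = S_0(0) = a_0 = 4
y_1 = S_1(0) = a_1 = 3
y_2 = S_2(0) = a_2 = -5
y_3 = S_2(1) = 5
t_q=7/2 is in segment 2 (τ=1/2); S_2(τ)=-135/128

y_0=4 y_1=3 y_2=-5 y_3=5
S(7/2) = -135/128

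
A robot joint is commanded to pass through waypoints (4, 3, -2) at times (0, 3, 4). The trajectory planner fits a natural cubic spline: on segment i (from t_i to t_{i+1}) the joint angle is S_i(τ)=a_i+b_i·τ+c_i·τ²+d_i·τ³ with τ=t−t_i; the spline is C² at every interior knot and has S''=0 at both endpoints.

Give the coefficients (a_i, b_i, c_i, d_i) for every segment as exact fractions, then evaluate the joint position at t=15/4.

Δ: Δ0=-1/3, Δ1=-5
row 1: diag=8, rhs=-28; c'=1/8, d'=-7/2
back: M1=-7/2
M: M0=0, M1=-7/2, M2=0
seg 0: a=4, c=M0/2=0, d=(M1−M0)/(6·3)=-7/36, b=Δ0−h0·(2M0+M1)/6=17/12
seg 1: a=3, c=M1/2=-7/4, d=(M2−M1)/(6·1)=7/12, b=Δ1−h1·(2M1+M2)/6=-23/6
t_q=15/4 → seg 1, τ=3/4; S=3+-23/6·τ+-7/4·τ²+7/12·τ³=-157/256

  seg 0: a=4 b=17/12 c=0 d=-7/36
  seg 1: a=3 b=-23/6 c=-7/4 d=7/12
S(15/4) = -157/256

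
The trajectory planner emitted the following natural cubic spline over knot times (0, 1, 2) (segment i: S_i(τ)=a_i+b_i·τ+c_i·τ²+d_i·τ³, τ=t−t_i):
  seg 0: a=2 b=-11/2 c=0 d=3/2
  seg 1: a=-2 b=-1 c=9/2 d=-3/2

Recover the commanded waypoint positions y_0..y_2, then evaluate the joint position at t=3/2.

y_0 = S_0(0) = a_0 = 2
y_1 = S_1(0) = a_1 = -2
y_2 = S_1(1) = 0
t_q=3/2 is in segment 1 (τ=1/2); S_1(τ)=-25/16

y_0=2 y_1=-2 y_2=0
S(3/2) = -25/16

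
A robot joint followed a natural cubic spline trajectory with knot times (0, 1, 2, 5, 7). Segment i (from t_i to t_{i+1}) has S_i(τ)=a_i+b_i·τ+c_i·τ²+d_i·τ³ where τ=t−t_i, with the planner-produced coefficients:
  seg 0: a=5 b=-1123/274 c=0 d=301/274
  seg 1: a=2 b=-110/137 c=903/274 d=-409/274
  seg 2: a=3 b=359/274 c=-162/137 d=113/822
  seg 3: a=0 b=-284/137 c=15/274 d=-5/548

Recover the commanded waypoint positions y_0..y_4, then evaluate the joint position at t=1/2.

y_0=5 y_1=2 y_2=3 y_3=0 y_4=-4
S(1/2) = 6769/2192

y_0 = S_0(0) = a_0 = 5
y_1 = S_1(0) = a_1 = 2
y_2 = S_2(0) = a_2 = 3
y_3 = S_3(0) = a_3 = 0
y_4 = S_3(2) = -4
t_q=1/2 is in segment 0 (τ=1/2); S_0(τ)=6769/2192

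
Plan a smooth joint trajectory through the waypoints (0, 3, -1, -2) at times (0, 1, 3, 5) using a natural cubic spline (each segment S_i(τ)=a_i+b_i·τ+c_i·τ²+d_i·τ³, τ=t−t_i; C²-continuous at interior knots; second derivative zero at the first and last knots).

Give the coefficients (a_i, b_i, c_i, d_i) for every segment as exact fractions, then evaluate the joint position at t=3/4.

Δ: Δ0=3, Δ1=-2, Δ2=-1/2
row 1: diag=6, rhs=-30; c'=1/3, d'=-5
row 2: denom=8−2·1/3=22/3; d'=(9−2·-5)/(22/3)=57/22
back: M2=57/22
back: M1=-5−1/3·57/22=-129/22
M: M0=0, M1=-129/22, M2=57/22, M3=0
seg 0: a=0, c=M0/2=0, d=(M1−M0)/(6·1)=-43/44, b=Δ0−h0·(2M0+M1)/6=175/44
seg 1: a=3, c=M1/2=-129/44, d=(M2−M1)/(6·2)=31/44, b=Δ1−h1·(2M1+M2)/6=23/22
seg 2: a=-1, c=M2/2=57/44, d=(M3−M2)/(6·2)=-19/88, b=Δ2−h2·(2M2+M3)/6=-49/22
t_q=3/4 → seg 0, τ=3/4; S=0+175/44·τ+0·τ²+-43/44·τ³=7239/2816

  seg 0: a=0 b=175/44 c=0 d=-43/44
  seg 1: a=3 b=23/22 c=-129/44 d=31/44
  seg 2: a=-1 b=-49/22 c=57/44 d=-19/88
S(3/4) = 7239/2816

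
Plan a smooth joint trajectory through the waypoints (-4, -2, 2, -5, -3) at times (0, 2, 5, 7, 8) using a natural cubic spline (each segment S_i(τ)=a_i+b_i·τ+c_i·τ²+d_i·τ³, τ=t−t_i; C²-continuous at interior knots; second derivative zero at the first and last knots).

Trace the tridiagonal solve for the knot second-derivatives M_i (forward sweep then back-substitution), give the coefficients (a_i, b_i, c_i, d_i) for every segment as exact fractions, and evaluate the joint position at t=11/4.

Δ: Δ0=1, Δ1=4/3, Δ2=-7/2, Δ3=2
row 1: diag=10, rhs=2; c'=3/10, d'=1/5
row 2: denom=10−3·3/10=91/10; d'=(-29−3·1/5)/(91/10)=-296/91
row 3: denom=6−2·20/91=506/91; d'=(33−2·-296/91)/(506/91)=3595/506
back: M3=3595/506
back: M2=-296/91−20/91·3595/506=-1218/253
back: M1=1/5−3/10·-1218/253=416/253
M: M0=0, M1=416/253, M2=-1218/253, M3=3595/506, M4=0
seg 0: a=-4, c=M0/2=0, d=(M1−M0)/(6·2)=104/759, b=Δ0−h0·(2M0+M1)/6=343/759
seg 1: a=-2, c=M1/2=208/253, d=(M2−M1)/(6·3)=-817/2277, b=Δ1−h1·(2M1+M2)/6=1591/759
seg 2: a=2, c=M2/2=-609/253, d=(M3−M2)/(6·2)=6031/6072, b=Δ2−h2·(2M2+M3)/6=-2018/759
seg 3: a=-5, c=M3/2=3595/1012, d=(M4−M3)/(6·1)=-3595/3036, b=Δ3−h3·(2M3+M4)/6=-559/1518
t_q=11/4 → seg 1, τ=3/4; S=-2+1591/759·τ+208/253·τ²+-817/2277·τ³=-1891/16192

  seg 0: a=-4 b=343/759 c=0 d=104/759
  seg 1: a=-2 b=1591/759 c=208/253 d=-817/2277
  seg 2: a=2 b=-2018/759 c=-609/253 d=6031/6072
  seg 3: a=-5 b=-559/1518 c=3595/1012 d=-3595/3036
S(11/4) = -1891/16192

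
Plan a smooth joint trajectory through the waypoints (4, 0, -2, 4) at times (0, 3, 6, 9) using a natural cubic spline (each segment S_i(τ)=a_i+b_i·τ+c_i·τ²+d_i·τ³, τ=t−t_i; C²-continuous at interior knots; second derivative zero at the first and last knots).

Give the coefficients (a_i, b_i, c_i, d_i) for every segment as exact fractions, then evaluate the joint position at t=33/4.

  seg 0: a=4 b=-4/3 c=0 d=0
  seg 1: a=0 b=-4/3 c=0 d=2/27
  seg 2: a=-2 b=2/3 c=2/3 d=-2/27
S(33/4) = 65/32

Δ: Δ0=-4/3, Δ1=-2/3, Δ2=2
row 1: diag=12, rhs=4; c'=1/4, d'=1/3
row 2: denom=12−3·1/4=45/4; d'=(16−3·1/3)/(45/4)=4/3
back: M2=4/3
back: M1=1/3−1/4·4/3=0
M: M0=0, M1=0, M2=4/3, M3=0
seg 0: a=4, c=M0/2=0, d=(M1−M0)/(6·3)=0, b=Δ0−h0·(2M0+M1)/6=-4/3
seg 1: a=0, c=M1/2=0, d=(M2−M1)/(6·3)=2/27, b=Δ1−h1·(2M1+M2)/6=-4/3
seg 2: a=-2, c=M2/2=2/3, d=(M3−M2)/(6·3)=-2/27, b=Δ2−h2·(2M2+M3)/6=2/3
t_q=33/4 → seg 2, τ=9/4; S=-2+2/3·τ+2/3·τ²+-2/27·τ³=65/32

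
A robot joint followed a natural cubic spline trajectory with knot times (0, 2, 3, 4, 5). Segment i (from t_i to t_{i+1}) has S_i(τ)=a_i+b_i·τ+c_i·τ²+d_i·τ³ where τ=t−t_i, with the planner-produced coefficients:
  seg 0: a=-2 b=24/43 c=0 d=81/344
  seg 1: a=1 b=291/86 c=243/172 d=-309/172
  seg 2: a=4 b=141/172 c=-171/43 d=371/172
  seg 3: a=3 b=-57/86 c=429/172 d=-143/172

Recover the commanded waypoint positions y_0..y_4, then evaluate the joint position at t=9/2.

y_0 = S_0(0) = a_0 = -2
y_1 = S_1(0) = a_1 = 1
y_2 = S_2(0) = a_2 = 4
y_3 = S_3(0) = a_3 = 3
y_4 = S_3(1) = 4
t_q=9/2 is in segment 3 (τ=1/2); S_3(τ)=4387/1376

y_0=-2 y_1=1 y_2=4 y_3=3 y_4=4
S(9/2) = 4387/1376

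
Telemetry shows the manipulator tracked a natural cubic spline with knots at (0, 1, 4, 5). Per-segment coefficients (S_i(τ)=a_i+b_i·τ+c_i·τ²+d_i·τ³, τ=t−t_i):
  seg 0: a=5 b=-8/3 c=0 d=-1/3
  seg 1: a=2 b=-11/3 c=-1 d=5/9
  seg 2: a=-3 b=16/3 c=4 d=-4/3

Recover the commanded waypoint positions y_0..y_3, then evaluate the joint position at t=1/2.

y_0=5 y_1=2 y_2=-3 y_3=5
S(1/2) = 29/8

y_0 = S_0(0) = a_0 = 5
y_1 = S_1(0) = a_1 = 2
y_2 = S_2(0) = a_2 = -3
y_3 = S_2(1) = 5
t_q=1/2 is in segment 0 (τ=1/2); S_0(τ)=29/8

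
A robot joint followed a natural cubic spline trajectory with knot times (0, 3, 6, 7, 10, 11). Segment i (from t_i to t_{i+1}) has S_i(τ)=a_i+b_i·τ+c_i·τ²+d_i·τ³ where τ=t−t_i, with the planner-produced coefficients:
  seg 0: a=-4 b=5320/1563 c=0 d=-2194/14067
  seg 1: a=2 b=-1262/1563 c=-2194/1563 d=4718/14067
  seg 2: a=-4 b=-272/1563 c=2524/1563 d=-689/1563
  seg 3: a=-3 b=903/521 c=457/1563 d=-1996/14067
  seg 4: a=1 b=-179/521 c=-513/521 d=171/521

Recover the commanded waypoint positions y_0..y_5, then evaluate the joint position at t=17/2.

y_0=-4 y_1=2 y_2=-4 y_3=-3 y_4=1 y_5=0
S(17/2) = -461/2084

y_0 = S_0(0) = a_0 = -4
y_1 = S_1(0) = a_1 = 2
y_2 = S_2(0) = a_2 = -4
y_3 = S_3(0) = a_3 = -3
y_4 = S_4(0) = a_4 = 1
y_5 = S_4(1) = 0
t_q=17/2 is in segment 3 (τ=3/2); S_3(τ)=-461/2084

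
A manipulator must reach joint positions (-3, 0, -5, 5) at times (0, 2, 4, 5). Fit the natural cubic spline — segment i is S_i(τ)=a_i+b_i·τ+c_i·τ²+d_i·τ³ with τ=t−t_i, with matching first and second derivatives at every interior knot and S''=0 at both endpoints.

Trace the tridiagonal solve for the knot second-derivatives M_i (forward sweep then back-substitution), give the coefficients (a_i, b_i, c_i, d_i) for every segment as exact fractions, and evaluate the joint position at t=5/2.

Δ: Δ0=3/2, Δ1=-5/2, Δ2=10
row 1: diag=8, rhs=-24; c'=1/4, d'=-3
row 2: denom=6−2·1/4=11/2; d'=(75−2·-3)/(11/2)=162/11
back: M2=162/11
back: M1=-3−1/4·162/11=-147/22
M: M0=0, M1=-147/22, M2=162/11, M3=0
seg 0: a=-3, c=M0/2=0, d=(M1−M0)/(6·2)=-49/88, b=Δ0−h0·(2M0+M1)/6=41/11
seg 1: a=0, c=M1/2=-147/44, d=(M2−M1)/(6·2)=157/88, b=Δ1−h1·(2M1+M2)/6=-65/22
seg 2: a=-5, c=M2/2=81/11, d=(M3−M2)/(6·1)=-27/11, b=Δ2−h2·(2M2+M3)/6=56/11
t_q=5/2 → seg 1, τ=1/2; S=0+-65/22·τ+-147/44·τ²+157/88·τ³=-1471/704

  seg 0: a=-3 b=41/11 c=0 d=-49/88
  seg 1: a=0 b=-65/22 c=-147/44 d=157/88
  seg 2: a=-5 b=56/11 c=81/11 d=-27/11
S(5/2) = -1471/704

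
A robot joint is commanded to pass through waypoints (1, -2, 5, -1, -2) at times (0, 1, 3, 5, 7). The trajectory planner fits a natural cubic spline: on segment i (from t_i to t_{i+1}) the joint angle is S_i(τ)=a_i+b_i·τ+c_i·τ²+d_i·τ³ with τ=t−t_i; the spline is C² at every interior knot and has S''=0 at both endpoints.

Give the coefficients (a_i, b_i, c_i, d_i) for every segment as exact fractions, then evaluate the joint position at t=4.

  seg 0: a=1 b=-186/41 c=0 d=63/41
  seg 1: a=-2 b=3/41 c=189/41 d=-475/328
  seg 2: a=5 b=93/82 c=-669/164 d=165/164
  seg 3: a=-1 b=-255/82 c=321/164 d=-107/328
S(4) = 251/82

Δ: Δ0=-3, Δ1=7/2, Δ2=-3, Δ3=-1/2
row 1: diag=6, rhs=39; c'=1/3, d'=13/2
row 2: denom=8−2·1/3=22/3; d'=(-39−2·13/2)/(22/3)=-78/11
row 3: denom=8−2·3/11=82/11; d'=(15−2·-78/11)/(82/11)=321/82
back: M3=321/82
back: M2=-78/11−3/11·321/82=-669/82
back: M1=13/2−1/3·-669/82=378/41
M: M0=0, M1=378/41, M2=-669/82, M3=321/82, M4=0
seg 0: a=1, c=M0/2=0, d=(M1−M0)/(6·1)=63/41, b=Δ0−h0·(2M0+M1)/6=-186/41
seg 1: a=-2, c=M1/2=189/41, d=(M2−M1)/(6·2)=-475/328, b=Δ1−h1·(2M1+M2)/6=3/41
seg 2: a=5, c=M2/2=-669/164, d=(M3−M2)/(6·2)=165/164, b=Δ2−h2·(2M2+M3)/6=93/82
seg 3: a=-1, c=M3/2=321/164, d=(M4−M3)/(6·2)=-107/328, b=Δ3−h3·(2M3+M4)/6=-255/82
t_q=4 → seg 2, τ=1; S=5+93/82·τ+-669/164·τ²+165/164·τ³=251/82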